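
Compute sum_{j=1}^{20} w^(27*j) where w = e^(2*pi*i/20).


Step 1: The sum sum_{j=1}^{n} w^(k*j) equals n if n | k, else 0.
Step 2: Here n = 20, k = 27
Step 3: Does n divide k? 20 | 27 -> False
Step 4: Sum = 0

0


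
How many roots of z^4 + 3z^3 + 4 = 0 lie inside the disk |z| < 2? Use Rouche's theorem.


Step 1: On |z| = 2 the three terms have sizes |z^4| = 2^4 = 16, |3z^3| = 3*2^3 = 24, |4| = 4
Step 2: The dominant term is g(z) = 3z^3; let h(z) = z^4 + 4 so f = g + h
Step 3: On |z| = 2: |g| = 24 and |h| <= 16 + 4 = 20
Step 4: Since 24 > 20, |h| < |g| on |z| = 2, so by Rouche f has the same number of zeros as g inside |z| < 2
Step 5: g(z) = 3z^3 has 3 zeros (at the origin, multiplicity 3) inside |z| < 2. Answer = 3

3


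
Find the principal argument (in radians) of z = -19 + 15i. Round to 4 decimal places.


Step 1: z = -19 + 15i
Step 2: arg(z) = atan2(15, -19)
Step 3: arg(z) = 2.4733

2.4733


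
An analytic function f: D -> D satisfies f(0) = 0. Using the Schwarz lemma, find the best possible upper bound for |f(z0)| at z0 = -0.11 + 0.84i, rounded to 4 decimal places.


Step 1: Schwarz lemma: if f: D -> D is analytic with f(0) = 0, then |f(z)| <= |z| for all z in D, and this is sharp (f(z) = z).
Step 2: |z0|^2 = (-0.11)^2 + 0.84^2 = 0.7177
Step 3: |z0| = sqrt(0.7177) = 0.847172
Step 4: Best bound = |z0| = 0.8472

0.8472


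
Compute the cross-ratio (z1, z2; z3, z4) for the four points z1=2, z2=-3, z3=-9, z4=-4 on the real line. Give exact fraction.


Step 1: (z1-z3)(z2-z4) = 11 * 1 = 11
Step 2: (z1-z4)(z2-z3) = 6 * 6 = 36
Step 3: Cross-ratio = 11/36 = 11/36

11/36


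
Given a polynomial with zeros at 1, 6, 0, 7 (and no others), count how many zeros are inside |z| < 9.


Step 1: Check each root:
  z = 1: |1| = 1 < 9
  z = 6: |6| = 6 < 9
  z = 0: |0| = 0 < 9
  z = 7: |7| = 7 < 9
Step 2: Count = 4

4


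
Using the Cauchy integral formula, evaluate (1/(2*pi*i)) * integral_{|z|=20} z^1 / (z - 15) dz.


Step 1: f(z) = z^1, a = 15 is inside |z| = 20
Step 2: By Cauchy integral formula: (1/(2pi*i)) * integral = f(a)
Step 3: f(15) = 15^1 = 15

15


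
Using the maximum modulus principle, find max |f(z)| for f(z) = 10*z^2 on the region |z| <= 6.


Step 1: On |z| = 6, |f(z)| = 10 * |z|^2 = 10 * 6^2
Step 2: By maximum modulus principle, maximum is on boundary.
Step 3: Maximum = 10 * 36 = 360

360


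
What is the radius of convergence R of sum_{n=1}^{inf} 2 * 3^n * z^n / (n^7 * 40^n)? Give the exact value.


Step 1: General term a_n = 2 * 3^n / (n^7 * 40^n)
Step 2: By the root test, |a_n|^(1/n) = 2^(1/n) * 3 / (n^(7/n) * 40) -> 3/40 as n -> infinity (since 2^(1/n) -> 1 and n^(7/n) -> 1)
Step 3: R = 1/lim|a_n|^(1/n) = 40/3

40/3


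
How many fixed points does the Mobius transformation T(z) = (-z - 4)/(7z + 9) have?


Step 1: Fixed points satisfy T(z) = z
Step 2: 7z^2 + 10z + 4 = 0
Step 3: Discriminant = 10^2 - 4*7*4 = -12
Step 4: Number of fixed points = 2

2


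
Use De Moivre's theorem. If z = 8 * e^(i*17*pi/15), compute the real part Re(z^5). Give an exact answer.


Step 1: By De Moivre's theorem, z^5 = 8^5 * e^(i*5*17*pi/15) = 32768 * (cos(17*pi/3) + i*sin(17*pi/3))
Step 2: |z|^5 = 8^5 = 32768
Step 3: Reduce the angle mod 2*pi: 17*pi/3 - 4*pi = 5*pi/3
Step 4: cos(5*pi/3) = 1/2
Step 5: Re(z^5) = 32768 * 1/2 = 16384

16384


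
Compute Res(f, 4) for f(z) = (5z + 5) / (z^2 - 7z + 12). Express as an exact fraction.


Step 1: Q(z) = z^2 - 7z + 12 = (z - 4)(z - 3)
Step 2: Q'(z) = 2z - 7
Step 3: Q'(4) = 1, P(4) = 25
Step 4: Res = P(4)/Q'(4) = 25/1 = 25

25


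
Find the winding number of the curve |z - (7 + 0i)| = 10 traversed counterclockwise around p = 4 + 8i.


Step 1: Center c = (7, 0), radius = 10
Step 2: |p - c|^2 = (-3)^2 + 8^2 = 73
Step 3: r^2 = 100
Step 4: |p-c| < r so winding number = 1

1


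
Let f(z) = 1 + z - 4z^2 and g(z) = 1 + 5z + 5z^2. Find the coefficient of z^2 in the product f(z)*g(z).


Step 1: z^2 term in f*g comes from: (1)*(5z^2) + (z)*(5z) + (-4z^2)*(1)
Step 2: = 5 + 5 - 4
Step 3: = 6

6


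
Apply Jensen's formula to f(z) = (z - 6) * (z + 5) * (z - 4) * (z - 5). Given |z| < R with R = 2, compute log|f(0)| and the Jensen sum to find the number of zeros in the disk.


Jensen's formula: (1/2pi)*integral log|f(Re^it)|dt = log|f(0)| + sum_{|a_k|<R} log(R/|a_k|)
Step 1: f(0) = (-6) * 5 * (-4) * (-5) = -600
Step 2: log|f(0)| = log|6| + log|-5| + log|4| + log|5| = 6.3969
Step 3: Zeros inside |z| < 2: none
Step 4: Jensen sum = (empty sum) = 0
Step 5: n(R) = number of terms in the Jensen sum = count of zeros inside |z| < 2 = 0

0


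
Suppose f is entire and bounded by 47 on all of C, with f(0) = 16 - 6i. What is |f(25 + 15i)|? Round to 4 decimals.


Step 1: By Liouville's theorem, a bounded entire function is constant.
Step 2: f(z) = f(0) = 16 - 6i for all z.
Step 3: |f(w)| = |16 - 6i| = sqrt(256 + 36)
Step 4: = 17.088

17.088


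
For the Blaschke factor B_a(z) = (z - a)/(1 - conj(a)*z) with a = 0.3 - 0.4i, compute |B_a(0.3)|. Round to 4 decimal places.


Step 1: Numerator z0 - a = 0.3 - (0.3 - 0.4i) = 0 + 0.4i
Step 2: Denominator 1 - conj(a)*z0 = 1 - (0.3 + 0.4i)*0.3 = 0.91 - 0.12i
Step 3: |z0 - a|^2 = 0^2 + 0.4^2 = 0.16; |1 - conj(a)*z0|^2 = 0.91^2 + (-0.12)^2 = 0.8425
Step 4: |B_a(0.3)| = sqrt(0.16 / 0.8425) = sqrt(0.189911)
Step 5: = 0.4358

0.4358


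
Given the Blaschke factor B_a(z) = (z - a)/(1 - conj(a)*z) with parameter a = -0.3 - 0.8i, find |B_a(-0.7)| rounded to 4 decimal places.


Step 1: Numerator z0 - a = -0.7 - (-0.3 - 0.8i) = -0.4 + 0.8i
Step 2: Denominator 1 - conj(a)*z0 = 1 - (-0.3 + 0.8i)*(-0.7) = 0.79 + 0.56i
Step 3: |z0 - a|^2 = (-0.4)^2 + 0.8^2 = 0.8; |1 - conj(a)*z0|^2 = 0.79^2 + 0.56^2 = 0.9377
Step 4: |B_a(-0.7)| = sqrt(0.8 / 0.9377) = sqrt(0.853151)
Step 5: = 0.9237

0.9237


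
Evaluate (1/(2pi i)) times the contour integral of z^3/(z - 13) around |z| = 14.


Step 1: f(z) = z^3, a = 13 is inside |z| = 14
Step 2: By Cauchy integral formula: (1/(2pi*i)) * integral = f(a)
Step 3: f(13) = 13^3 = 2197

2197


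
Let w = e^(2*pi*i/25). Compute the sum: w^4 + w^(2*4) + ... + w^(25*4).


Step 1: The sum sum_{j=1}^{n} w^(k*j) equals n if n | k, else 0.
Step 2: Here n = 25, k = 4
Step 3: Does n divide k? 25 | 4 -> False
Step 4: Sum = 0

0


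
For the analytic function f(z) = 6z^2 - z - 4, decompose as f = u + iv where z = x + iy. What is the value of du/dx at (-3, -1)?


Step 1: f(z) = 6(x+iy)^2 - (x+iy) - 4
Step 2: u = 6(x^2 - y^2) - x - 4
Step 3: u_x = 12x - 1
Step 4: At (-3, -1): u_x = -36 - 1 = -37

-37


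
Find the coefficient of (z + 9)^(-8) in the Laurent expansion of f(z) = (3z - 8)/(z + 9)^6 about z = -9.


Step 1: Write the numerator in powers of (z + 9): 3z - 8 = 3(z + 9) + (3*(-9) - 8) = 3(z + 9) - 35
Step 2: Divide by (z + 9)^6: f(z) = -35(z + 9)^(-6) + 3(z + 9)^(-5)
Step 3: This finite sum is the Laurent series of f about z = -9.
Step 4: Only the powers -6 and -5 appear, so the coefficient of (z + 9)^(-8) = 0

0


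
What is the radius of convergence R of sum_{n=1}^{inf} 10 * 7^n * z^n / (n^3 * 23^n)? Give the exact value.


Step 1: General term a_n = 10 * 7^n / (n^3 * 23^n)
Step 2: By the root test, |a_n|^(1/n) = 10^(1/n) * 7 / (n^(3/n) * 23) -> 7/23 as n -> infinity (since 10^(1/n) -> 1 and n^(3/n) -> 1)
Step 3: R = 1/lim|a_n|^(1/n) = 23/7

23/7


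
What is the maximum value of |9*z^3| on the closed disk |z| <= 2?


Step 1: On |z| = 2, |f(z)| = 9 * |z|^3 = 9 * 2^3
Step 2: By maximum modulus principle, maximum is on boundary.
Step 3: Maximum = 9 * 8 = 72

72


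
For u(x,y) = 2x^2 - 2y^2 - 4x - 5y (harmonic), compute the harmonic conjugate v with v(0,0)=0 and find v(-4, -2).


Step 1: v_x = -u_y = 4y + 5
Step 2: v_y = u_x = 4x - 4
Step 3: v = 4xy + 5x - 4y + C
Step 4: v(0,0) = 0 => C = 0
Step 5: v(-4, -2) = 20

20


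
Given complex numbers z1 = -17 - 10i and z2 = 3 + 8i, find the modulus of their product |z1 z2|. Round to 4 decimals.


Step 1: |z1| = sqrt((-17)^2 + (-10)^2) = sqrt(389)
Step 2: |z2| = sqrt(3^2 + 8^2) = sqrt(73)
Step 3: |z1*z2| = |z1|*|z2| = sqrt(389) * sqrt(73) = sqrt(389 * 73) = sqrt(28397)
Step 4: = 168.5141

168.5141


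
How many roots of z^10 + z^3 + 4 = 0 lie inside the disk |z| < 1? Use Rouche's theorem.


Step 1: On |z| = 1 the three terms have sizes |z^10| = 1^10 = 1, |z^3| = 1^3 = 1, |4| = 4
Step 2: The dominant term is g(z) = 4; let h(z) = z^10 + z^3 so f = g + h
Step 3: On |z| = 1: |g| = 4 and |h| <= 1 + 1 = 2
Step 4: Since 4 > 2, |h| < |g| on |z| = 1, so by Rouche f has the same number of zeros as g inside |z| < 1
Step 5: g(z) = 4 is a nonzero constant with no zeros inside |z| < 1. Answer = 0

0


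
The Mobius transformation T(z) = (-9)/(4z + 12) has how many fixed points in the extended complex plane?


Step 1: Fixed points satisfy T(z) = z
Step 2: 4z^2 + 12z + 9 = 0
Step 3: Discriminant = 12^2 - 4*4*9 = 0
Step 4: Number of fixed points = 1

1


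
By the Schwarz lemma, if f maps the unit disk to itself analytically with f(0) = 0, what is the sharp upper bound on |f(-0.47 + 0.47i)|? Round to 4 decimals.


Step 1: Schwarz lemma: if f: D -> D is analytic with f(0) = 0, then |f(z)| <= |z| for all z in D, and this is sharp (f(z) = z).
Step 2: |z0|^2 = (-0.47)^2 + 0.47^2 = 0.4418
Step 3: |z0| = sqrt(0.4418) = 0.66468
Step 4: Best bound = |z0| = 0.6647

0.6647


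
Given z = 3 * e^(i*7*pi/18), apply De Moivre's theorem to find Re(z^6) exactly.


Step 1: By De Moivre's theorem, z^6 = 3^6 * e^(i*6*7*pi/18) = 729 * (cos(7*pi/3) + i*sin(7*pi/3))
Step 2: |z|^6 = 3^6 = 729
Step 3: Reduce the angle mod 2*pi: 7*pi/3 - 2*pi = pi/3
Step 4: cos(pi/3) = 1/2
Step 5: Re(z^6) = 729 * 1/2 = 729/2

729/2


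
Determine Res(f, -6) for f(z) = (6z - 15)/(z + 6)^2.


Step 1: Pole of order 2 at z = -6
Step 2: Res = lim d/dz [(z + 6)^2 * f(z)] as z -> -6
Step 3: (z + 6)^2 * f(z) = 6z - 15
Step 4: d/dz[6z - 15] = 6

6


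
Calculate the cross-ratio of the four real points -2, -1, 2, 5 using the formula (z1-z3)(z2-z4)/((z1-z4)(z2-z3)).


Step 1: (z1-z3)(z2-z4) = (-4) * (-6) = 24
Step 2: (z1-z4)(z2-z3) = (-7) * (-3) = 21
Step 3: Cross-ratio = 24/21 = 8/7

8/7


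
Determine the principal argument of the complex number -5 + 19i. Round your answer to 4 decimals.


Step 1: z = -5 + 19i
Step 2: arg(z) = atan2(19, -5)
Step 3: arg(z) = 1.8281

1.8281


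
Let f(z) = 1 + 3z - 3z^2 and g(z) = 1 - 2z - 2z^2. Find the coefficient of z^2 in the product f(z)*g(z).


Step 1: z^2 term in f*g comes from: (1)*(-2z^2) + (3z)*(-2z) + (-3z^2)*(1)
Step 2: = -2 - 6 - 3
Step 3: = -11

-11


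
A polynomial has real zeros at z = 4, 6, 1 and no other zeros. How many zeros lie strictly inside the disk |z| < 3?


Step 1: Check each root:
  z = 4: |4| = 4 >= 3
  z = 6: |6| = 6 >= 3
  z = 1: |1| = 1 < 3
Step 2: Count = 1

1


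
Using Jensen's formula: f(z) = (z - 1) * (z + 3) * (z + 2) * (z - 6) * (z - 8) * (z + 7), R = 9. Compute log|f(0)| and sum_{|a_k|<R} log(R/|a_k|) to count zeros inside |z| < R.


Jensen's formula: (1/2pi)*integral log|f(Re^it)|dt = log|f(0)| + sum_{|a_k|<R} log(R/|a_k|)
Step 1: f(0) = (-1) * 3 * 2 * (-6) * (-8) * 7 = -2016
Step 2: log|f(0)| = log|1| + log|-3| + log|-2| + log|6| + log|8| + log|-7| = 7.6089
Step 3: Zeros inside |z| < 9: 1, -3, -2, 6, 8, -7
Step 4: Jensen sum = log(9/1) + log(9/3) + log(9/2) + log(9/6) + log(9/8) + log(9/7) = 5.5745
Step 5: n(R) = number of terms in the Jensen sum = count of zeros inside |z| < 9 = 6

6


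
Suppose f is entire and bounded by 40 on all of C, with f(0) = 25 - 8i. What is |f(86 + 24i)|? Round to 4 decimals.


Step 1: By Liouville's theorem, a bounded entire function is constant.
Step 2: f(z) = f(0) = 25 - 8i for all z.
Step 3: |f(w)| = |25 - 8i| = sqrt(625 + 64)
Step 4: = 26.2488

26.2488


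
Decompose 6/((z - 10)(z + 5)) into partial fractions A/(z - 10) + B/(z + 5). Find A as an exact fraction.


Step 1: Multiply both sides by (z - 10) and set z = 10
Step 2: A = 6 / (10 + 5)
Step 3: A = 6 / 15
Step 4: A = 2/5

2/5


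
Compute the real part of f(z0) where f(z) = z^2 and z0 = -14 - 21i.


Step 1: z0 = -14 - 21i
Step 2: z0^2 = (-14)^2 - (-21)^2 + 588i
Step 3: real part = 196 - 441 = -245

-245


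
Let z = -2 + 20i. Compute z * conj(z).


Step 1: conj(z) = -2 - 20i
Step 2: z * conj(z) = (-2)^2 + 20^2
Step 3: = 4 + 400 = 404

404


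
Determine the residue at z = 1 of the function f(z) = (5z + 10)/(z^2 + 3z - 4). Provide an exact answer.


Step 1: Q(z) = z^2 + 3z - 4 = (z - 1)(z + 4)
Step 2: Q'(z) = 2z + 3
Step 3: Q'(1) = 5, P(1) = 15
Step 4: Res = P(1)/Q'(1) = 15/5 = 3

3


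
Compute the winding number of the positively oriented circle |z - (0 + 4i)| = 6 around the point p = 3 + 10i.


Step 1: Center c = (0, 4), radius = 6
Step 2: |p - c|^2 = 3^2 + 6^2 = 45
Step 3: r^2 = 36
Step 4: |p-c| > r so winding number = 0

0


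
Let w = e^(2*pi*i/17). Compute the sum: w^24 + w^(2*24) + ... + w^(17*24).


Step 1: The sum sum_{j=1}^{n} w^(k*j) equals n if n | k, else 0.
Step 2: Here n = 17, k = 24
Step 3: Does n divide k? 17 | 24 -> False
Step 4: Sum = 0

0


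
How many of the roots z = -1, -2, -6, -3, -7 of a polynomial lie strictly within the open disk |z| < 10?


Step 1: Check each root:
  z = -1: |-1| = 1 < 10
  z = -2: |-2| = 2 < 10
  z = -6: |-6| = 6 < 10
  z = -3: |-3| = 3 < 10
  z = -7: |-7| = 7 < 10
Step 2: Count = 5

5


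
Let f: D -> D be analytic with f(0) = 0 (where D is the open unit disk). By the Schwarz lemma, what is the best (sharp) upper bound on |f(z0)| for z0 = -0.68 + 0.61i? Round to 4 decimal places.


Step 1: Schwarz lemma: if f: D -> D is analytic with f(0) = 0, then |f(z)| <= |z| for all z in D, and this is sharp (f(z) = z).
Step 2: |z0|^2 = (-0.68)^2 + 0.61^2 = 0.8345
Step 3: |z0| = sqrt(0.8345) = 0.91351
Step 4: Best bound = |z0| = 0.9135

0.9135


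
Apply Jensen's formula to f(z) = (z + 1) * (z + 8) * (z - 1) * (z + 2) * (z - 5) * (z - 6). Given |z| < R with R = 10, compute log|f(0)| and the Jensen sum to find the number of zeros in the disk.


Jensen's formula: (1/2pi)*integral log|f(Re^it)|dt = log|f(0)| + sum_{|a_k|<R} log(R/|a_k|)
Step 1: f(0) = 1 * 8 * (-1) * 2 * (-5) * (-6) = -480
Step 2: log|f(0)| = log|-1| + log|-8| + log|1| + log|-2| + log|5| + log|6| = 6.1738
Step 3: Zeros inside |z| < 10: -1, -8, 1, -2, 5, 6
Step 4: Jensen sum = log(10/1) + log(10/8) + log(10/1) + log(10/2) + log(10/5) + log(10/6) = 7.6417
Step 5: n(R) = number of terms in the Jensen sum = count of zeros inside |z| < 10 = 6

6


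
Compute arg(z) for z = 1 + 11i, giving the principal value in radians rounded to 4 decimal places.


Step 1: z = 1 + 11i
Step 2: arg(z) = atan2(11, 1)
Step 3: arg(z) = 1.4801

1.4801


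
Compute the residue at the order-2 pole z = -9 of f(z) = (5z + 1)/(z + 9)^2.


Step 1: Pole of order 2 at z = -9
Step 2: Res = lim d/dz [(z + 9)^2 * f(z)] as z -> -9
Step 3: (z + 9)^2 * f(z) = 5z + 1
Step 4: d/dz[5z + 1] = 5

5


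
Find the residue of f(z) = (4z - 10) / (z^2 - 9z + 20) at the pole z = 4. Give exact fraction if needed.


Step 1: Q(z) = z^2 - 9z + 20 = (z - 4)(z - 5)
Step 2: Q'(z) = 2z - 9
Step 3: Q'(4) = -1, P(4) = 6
Step 4: Res = P(4)/Q'(4) = 6/(-1) = -6

-6


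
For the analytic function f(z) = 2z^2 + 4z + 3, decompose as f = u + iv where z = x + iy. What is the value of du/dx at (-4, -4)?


Step 1: f(z) = 2(x+iy)^2 + 4(x+iy) + 3
Step 2: u = 2(x^2 - y^2) + 4x + 3
Step 3: u_x = 4x + 4
Step 4: At (-4, -4): u_x = -16 + 4 = -12

-12


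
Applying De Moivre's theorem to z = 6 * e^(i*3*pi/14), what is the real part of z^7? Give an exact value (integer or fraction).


Step 1: By De Moivre's theorem, z^7 = 6^7 * e^(i*7*3*pi/14) = 279936 * (cos(3*pi/2) + i*sin(3*pi/2))
Step 2: |z|^7 = 6^7 = 279936
Step 3: The angle 3*pi/2 already lies in [0, 2*pi)
Step 4: cos(3*pi/2) = 0
Step 5: Re(z^7) = 279936 * 0 = 0

0


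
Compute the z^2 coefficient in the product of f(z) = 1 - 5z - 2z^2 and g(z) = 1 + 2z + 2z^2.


Step 1: z^2 term in f*g comes from: (1)*(2z^2) + (-5z)*(2z) + (-2z^2)*(1)
Step 2: = 2 - 10 - 2
Step 3: = -10

-10


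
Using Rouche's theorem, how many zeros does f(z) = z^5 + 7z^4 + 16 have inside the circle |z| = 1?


Step 1: On |z| = 1 the three terms have sizes |z^5| = 1^5 = 1, |7z^4| = 7*1^4 = 7, |16| = 16
Step 2: The dominant term is g(z) = 16; let h(z) = z^5 + 7z^4 so f = g + h
Step 3: On |z| = 1: |g| = 16 and |h| <= 1 + 7 = 8
Step 4: Since 16 > 8, |h| < |g| on |z| = 1, so by Rouche f has the same number of zeros as g inside |z| < 1
Step 5: g(z) = 16 is a nonzero constant with no zeros inside |z| < 1. Answer = 0

0


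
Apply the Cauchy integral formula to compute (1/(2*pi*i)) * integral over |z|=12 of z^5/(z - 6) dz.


Step 1: f(z) = z^5, a = 6 is inside |z| = 12
Step 2: By Cauchy integral formula: (1/(2pi*i)) * integral = f(a)
Step 3: f(6) = 6^5 = 7776

7776


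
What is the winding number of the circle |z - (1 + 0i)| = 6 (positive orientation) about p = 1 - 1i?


Step 1: Center c = (1, 0), radius = 6
Step 2: |p - c|^2 = 0^2 + (-1)^2 = 1
Step 3: r^2 = 36
Step 4: |p-c| < r so winding number = 1

1


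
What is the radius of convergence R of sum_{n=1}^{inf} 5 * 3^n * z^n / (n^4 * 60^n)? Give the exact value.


Step 1: General term a_n = 5 * 3^n / (n^4 * 60^n)
Step 2: By the root test, |a_n|^(1/n) = 5^(1/n) * 3 / (n^(4/n) * 60) -> 3/60 as n -> infinity (since 5^(1/n) -> 1 and n^(4/n) -> 1)
Step 3: R = 1/lim|a_n|^(1/n) = 60/3 = 20

20


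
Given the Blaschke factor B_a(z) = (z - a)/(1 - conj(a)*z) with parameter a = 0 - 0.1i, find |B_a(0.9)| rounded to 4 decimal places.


Step 1: Numerator z0 - a = 0.9 - (0 - 0.1i) = 0.9 + 0.1i
Step 2: Denominator 1 - conj(a)*z0 = 1 - (0 + 0.1i)*0.9 = 1 - 0.09i
Step 3: |z0 - a|^2 = 0.9^2 + 0.1^2 = 0.82; |1 - conj(a)*z0|^2 = 1^2 + (-0.09)^2 = 1.0081
Step 4: |B_a(0.9)| = sqrt(0.82 / 1.0081) = sqrt(0.813411)
Step 5: = 0.9019

0.9019


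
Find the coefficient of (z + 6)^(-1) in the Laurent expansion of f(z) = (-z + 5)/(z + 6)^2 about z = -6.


Step 1: Write the numerator in powers of (z + 6): -z + 5 = -(z + 6) + (-1*(-6) + 5) = -(z + 6) + 11
Step 2: Divide by (z + 6)^2: f(z) = 11(z + 6)^(-2) - (z + 6)^(-1)
Step 3: This finite sum is the Laurent series of f about z = -6.
Step 4: Coefficient of (z + 6)^(-1) = coefficient of (z + 6) in the re-centred numerator = -1

-1


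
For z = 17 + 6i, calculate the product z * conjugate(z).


Step 1: conj(z) = 17 - 6i
Step 2: z * conj(z) = 17^2 + 6^2
Step 3: = 289 + 36 = 325

325


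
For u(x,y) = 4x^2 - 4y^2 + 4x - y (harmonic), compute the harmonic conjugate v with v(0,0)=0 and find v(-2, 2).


Step 1: v_x = -u_y = 8y + 1
Step 2: v_y = u_x = 8x + 4
Step 3: v = 8xy + x + 4y + C
Step 4: v(0,0) = 0 => C = 0
Step 5: v(-2, 2) = -26

-26


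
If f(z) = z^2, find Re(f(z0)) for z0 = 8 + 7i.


Step 1: z0 = 8 + 7i
Step 2: z0^2 = 8^2 - 7^2 + 112i
Step 3: real part = 64 - 49 = 15

15


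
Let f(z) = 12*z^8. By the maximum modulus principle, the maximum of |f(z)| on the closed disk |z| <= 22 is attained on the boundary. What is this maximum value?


Step 1: On |z| = 22, |f(z)| = 12 * |z|^8 = 12 * 22^8
Step 2: By maximum modulus principle, maximum is on boundary.
Step 3: Maximum = 12 * 54875873536 = 658510482432

658510482432


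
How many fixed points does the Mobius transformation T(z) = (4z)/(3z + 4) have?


Step 1: Fixed points satisfy T(z) = z
Step 2: 3z^2 = 0
Step 3: Discriminant = 0^2 - 4*3*0 = 0
Step 4: Number of fixed points = 1

1


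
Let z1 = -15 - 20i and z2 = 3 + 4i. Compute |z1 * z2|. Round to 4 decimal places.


Step 1: |z1| = sqrt((-15)^2 + (-20)^2) = sqrt(625)
Step 2: |z2| = sqrt(3^2 + 4^2) = sqrt(25)
Step 3: |z1*z2| = |z1|*|z2| = sqrt(625) * sqrt(25) = sqrt(625 * 25) = sqrt(15625)
Step 4: = 125.0

125.0


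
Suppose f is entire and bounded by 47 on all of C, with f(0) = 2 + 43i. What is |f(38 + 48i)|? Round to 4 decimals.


Step 1: By Liouville's theorem, a bounded entire function is constant.
Step 2: f(z) = f(0) = 2 + 43i for all z.
Step 3: |f(w)| = |2 + 43i| = sqrt(4 + 1849)
Step 4: = 43.0465

43.0465


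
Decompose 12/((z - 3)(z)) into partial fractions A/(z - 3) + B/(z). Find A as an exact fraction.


Step 1: Multiply both sides by (z - 3) and set z = 3
Step 2: A = 12 / (3 - 0)
Step 3: A = 12 / 3
Step 4: A = 4

4


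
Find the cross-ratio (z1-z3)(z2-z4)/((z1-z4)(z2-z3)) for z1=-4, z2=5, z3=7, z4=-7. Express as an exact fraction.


Step 1: (z1-z3)(z2-z4) = (-11) * 12 = -132
Step 2: (z1-z4)(z2-z3) = 3 * (-2) = -6
Step 3: Cross-ratio = 132/6 = 22

22


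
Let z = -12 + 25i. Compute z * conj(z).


Step 1: conj(z) = -12 - 25i
Step 2: z * conj(z) = (-12)^2 + 25^2
Step 3: = 144 + 625 = 769

769


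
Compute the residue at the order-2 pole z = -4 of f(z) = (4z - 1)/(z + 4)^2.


Step 1: Pole of order 2 at z = -4
Step 2: Res = lim d/dz [(z + 4)^2 * f(z)] as z -> -4
Step 3: (z + 4)^2 * f(z) = 4z - 1
Step 4: d/dz[4z - 1] = 4

4


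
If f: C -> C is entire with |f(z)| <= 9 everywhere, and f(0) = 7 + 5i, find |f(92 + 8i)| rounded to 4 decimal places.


Step 1: By Liouville's theorem, a bounded entire function is constant.
Step 2: f(z) = f(0) = 7 + 5i for all z.
Step 3: |f(w)| = |7 + 5i| = sqrt(49 + 25)
Step 4: = 8.6023

8.6023


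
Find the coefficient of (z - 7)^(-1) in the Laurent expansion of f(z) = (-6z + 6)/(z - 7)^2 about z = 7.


Step 1: Write the numerator in powers of (z - 7): -6z + 6 = -6(z - 7) + (-6*7 + 6) = -6(z - 7) - 36
Step 2: Divide by (z - 7)^2: f(z) = -36(z - 7)^(-2) - 6(z - 7)^(-1)
Step 3: This finite sum is the Laurent series of f about z = 7.
Step 4: Coefficient of (z - 7)^(-1) = coefficient of (z - 7) in the re-centred numerator = -6

-6


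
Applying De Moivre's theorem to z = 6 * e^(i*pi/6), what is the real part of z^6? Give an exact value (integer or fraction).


Step 1: By De Moivre's theorem, z^6 = 6^6 * e^(i*6*pi/6) = 46656 * (cos(pi) + i*sin(pi))
Step 2: |z|^6 = 6^6 = 46656
Step 3: The angle pi already lies in [0, 2*pi)
Step 4: cos(pi) = -1
Step 5: Re(z^6) = 46656 * (-1) = -46656

-46656


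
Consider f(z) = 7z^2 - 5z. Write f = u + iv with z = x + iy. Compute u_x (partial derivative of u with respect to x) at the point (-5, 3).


Step 1: f(z) = 7(x+iy)^2 - 5(x+iy) + 0
Step 2: u = 7(x^2 - y^2) - 5x + 0
Step 3: u_x = 14x - 5
Step 4: At (-5, 3): u_x = -70 - 5 = -75

-75


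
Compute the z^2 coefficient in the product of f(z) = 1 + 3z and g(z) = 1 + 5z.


Step 1: z^2 term in f*g comes from: (1)*(0) + (3z)*(5z) + (0)*(1)
Step 2: = 0 + 15 + 0
Step 3: = 15

15


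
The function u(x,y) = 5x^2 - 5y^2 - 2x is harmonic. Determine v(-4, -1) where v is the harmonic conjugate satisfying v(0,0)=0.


Step 1: v_x = -u_y = 10y + 0
Step 2: v_y = u_x = 10x - 2
Step 3: v = 10xy - 2y + C
Step 4: v(0,0) = 0 => C = 0
Step 5: v(-4, -1) = 42

42


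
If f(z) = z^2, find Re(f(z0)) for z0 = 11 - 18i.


Step 1: z0 = 11 - 18i
Step 2: z0^2 = 11^2 - (-18)^2 - 396i
Step 3: real part = 121 - 324 = -203

-203


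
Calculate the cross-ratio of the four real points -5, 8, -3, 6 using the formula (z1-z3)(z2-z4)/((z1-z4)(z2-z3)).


Step 1: (z1-z3)(z2-z4) = (-2) * 2 = -4
Step 2: (z1-z4)(z2-z3) = (-11) * 11 = -121
Step 3: Cross-ratio = 4/121 = 4/121

4/121


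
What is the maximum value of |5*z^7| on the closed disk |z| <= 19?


Step 1: On |z| = 19, |f(z)| = 5 * |z|^7 = 5 * 19^7
Step 2: By maximum modulus principle, maximum is on boundary.
Step 3: Maximum = 5 * 893871739 = 4469358695

4469358695


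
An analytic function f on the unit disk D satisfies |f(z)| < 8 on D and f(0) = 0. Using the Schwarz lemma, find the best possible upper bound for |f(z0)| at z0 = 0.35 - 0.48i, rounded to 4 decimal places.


Step 1: g = f/8 maps D -> D with g(0) = 0, so by the Schwarz lemma |g(z)| <= |z|, i.e. |f(z)| <= 8|z|; this is sharp (f(z) = 8z).
Step 2: |z0|^2 = 0.35^2 + (-0.48)^2 = 0.3529
Step 3: |z0| = sqrt(0.3529) = 0.594054
Step 4: Best bound = 8 * |z0| = 8 * 0.594054 = 4.7524

4.7524


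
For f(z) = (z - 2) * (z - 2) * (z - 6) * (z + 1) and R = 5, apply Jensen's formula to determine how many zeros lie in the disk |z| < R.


Jensen's formula: (1/2pi)*integral log|f(Re^it)|dt = log|f(0)| + sum_{|a_k|<R} log(R/|a_k|)
Step 1: f(0) = (-2) * (-2) * (-6) * 1 = -24
Step 2: log|f(0)| = log|2| + log|2| + log|6| + log|-1| = 3.1781
Step 3: Zeros inside |z| < 5: 2, 2, -1
Step 4: Jensen sum = log(5/2) + log(5/2) + log(5/1) = 3.442
Step 5: n(R) = number of terms in the Jensen sum = count of zeros inside |z| < 5 = 3

3


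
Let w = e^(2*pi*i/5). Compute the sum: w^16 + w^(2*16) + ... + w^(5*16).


Step 1: The sum sum_{j=1}^{n} w^(k*j) equals n if n | k, else 0.
Step 2: Here n = 5, k = 16
Step 3: Does n divide k? 5 | 16 -> False
Step 4: Sum = 0

0


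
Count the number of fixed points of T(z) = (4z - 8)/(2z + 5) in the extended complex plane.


Step 1: Fixed points satisfy T(z) = z
Step 2: 2z^2 + z + 8 = 0
Step 3: Discriminant = 1^2 - 4*2*8 = -63
Step 4: Number of fixed points = 2

2


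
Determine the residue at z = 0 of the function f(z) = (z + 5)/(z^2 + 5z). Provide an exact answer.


Step 1: Q(z) = z^2 + 5z = (z)(z + 5)
Step 2: Q'(z) = 2z + 5
Step 3: Q'(0) = 5, P(0) = 5
Step 4: Res = P(0)/Q'(0) = 5/5 = 1

1


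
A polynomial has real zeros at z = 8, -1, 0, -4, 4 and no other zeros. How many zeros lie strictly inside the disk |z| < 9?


Step 1: Check each root:
  z = 8: |8| = 8 < 9
  z = -1: |-1| = 1 < 9
  z = 0: |0| = 0 < 9
  z = -4: |-4| = 4 < 9
  z = 4: |4| = 4 < 9
Step 2: Count = 5

5


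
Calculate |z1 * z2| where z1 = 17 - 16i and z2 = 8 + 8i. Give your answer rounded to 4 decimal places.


Step 1: |z1| = sqrt(17^2 + (-16)^2) = sqrt(545)
Step 2: |z2| = sqrt(8^2 + 8^2) = sqrt(128)
Step 3: |z1*z2| = |z1|*|z2| = sqrt(545) * sqrt(128) = sqrt(545 * 128) = sqrt(69760)
Step 4: = 264.1212

264.1212


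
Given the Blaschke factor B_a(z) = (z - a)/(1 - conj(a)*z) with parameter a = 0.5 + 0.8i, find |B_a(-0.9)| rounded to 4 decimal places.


Step 1: Numerator z0 - a = -0.9 - (0.5 + 0.8i) = -1.4 - 0.8i
Step 2: Denominator 1 - conj(a)*z0 = 1 - (0.5 - 0.8i)*(-0.9) = 1.45 - 0.72i
Step 3: |z0 - a|^2 = (-1.4)^2 + (-0.8)^2 = 2.6; |1 - conj(a)*z0|^2 = 1.45^2 + (-0.72)^2 = 2.6209
Step 4: |B_a(-0.9)| = sqrt(2.6 / 2.6209) = sqrt(0.992026)
Step 5: = 0.996

0.996


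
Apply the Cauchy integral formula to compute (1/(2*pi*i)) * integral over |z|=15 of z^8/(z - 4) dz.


Step 1: f(z) = z^8, a = 4 is inside |z| = 15
Step 2: By Cauchy integral formula: (1/(2pi*i)) * integral = f(a)
Step 3: f(4) = 4^8 = 65536

65536


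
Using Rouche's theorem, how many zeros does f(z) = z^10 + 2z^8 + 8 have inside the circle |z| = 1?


Step 1: On |z| = 1 the three terms have sizes |z^10| = 1^10 = 1, |2z^8| = 2*1^8 = 2, |8| = 8
Step 2: The dominant term is g(z) = 8; let h(z) = z^10 + 2z^8 so f = g + h
Step 3: On |z| = 1: |g| = 8 and |h| <= 1 + 2 = 3
Step 4: Since 8 > 3, |h| < |g| on |z| = 1, so by Rouche f has the same number of zeros as g inside |z| < 1
Step 5: g(z) = 8 is a nonzero constant with no zeros inside |z| < 1. Answer = 0

0


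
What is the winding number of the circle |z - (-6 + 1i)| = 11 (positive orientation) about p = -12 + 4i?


Step 1: Center c = (-6, 1), radius = 11
Step 2: |p - c|^2 = (-6)^2 + 3^2 = 45
Step 3: r^2 = 121
Step 4: |p-c| < r so winding number = 1

1


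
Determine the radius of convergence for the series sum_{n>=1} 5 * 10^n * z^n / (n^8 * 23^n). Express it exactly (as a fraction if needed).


Step 1: General term a_n = 5 * 10^n / (n^8 * 23^n)
Step 2: By the root test, |a_n|^(1/n) = 5^(1/n) * 10 / (n^(8/n) * 23) -> 10/23 as n -> infinity (since 5^(1/n) -> 1 and n^(8/n) -> 1)
Step 3: R = 1/lim|a_n|^(1/n) = 23/10

23/10


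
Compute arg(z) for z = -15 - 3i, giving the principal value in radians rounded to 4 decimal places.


Step 1: z = -15 - 3i
Step 2: arg(z) = atan2(-3, -15)
Step 3: arg(z) = -2.9442

-2.9442


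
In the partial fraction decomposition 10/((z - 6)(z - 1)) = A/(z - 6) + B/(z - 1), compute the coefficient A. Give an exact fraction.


Step 1: Multiply both sides by (z - 6) and set z = 6
Step 2: A = 10 / (6 - 1)
Step 3: A = 10 / 5
Step 4: A = 2

2


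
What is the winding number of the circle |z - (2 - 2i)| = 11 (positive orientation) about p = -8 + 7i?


Step 1: Center c = (2, -2), radius = 11
Step 2: |p - c|^2 = (-10)^2 + 9^2 = 181
Step 3: r^2 = 121
Step 4: |p-c| > r so winding number = 0

0


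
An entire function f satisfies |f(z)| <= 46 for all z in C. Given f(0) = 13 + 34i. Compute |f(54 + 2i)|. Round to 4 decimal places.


Step 1: By Liouville's theorem, a bounded entire function is constant.
Step 2: f(z) = f(0) = 13 + 34i for all z.
Step 3: |f(w)| = |13 + 34i| = sqrt(169 + 1156)
Step 4: = 36.4005

36.4005


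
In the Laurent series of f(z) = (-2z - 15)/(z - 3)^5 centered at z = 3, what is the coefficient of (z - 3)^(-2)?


Step 1: Write the numerator in powers of (z - 3): -2z - 15 = -2(z - 3) + (-2*3 - 15) = -2(z - 3) - 21
Step 2: Divide by (z - 3)^5: f(z) = -21(z - 3)^(-5) - 2(z - 3)^(-4)
Step 3: This finite sum is the Laurent series of f about z = 3.
Step 4: Only the powers -5 and -4 appear, so the coefficient of (z - 3)^(-2) = 0

0


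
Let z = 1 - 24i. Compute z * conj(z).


Step 1: conj(z) = 1 + 24i
Step 2: z * conj(z) = 1^2 + (-24)^2
Step 3: = 1 + 576 = 577

577


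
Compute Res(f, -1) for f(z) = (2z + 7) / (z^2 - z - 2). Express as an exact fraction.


Step 1: Q(z) = z^2 - z - 2 = (z + 1)(z - 2)
Step 2: Q'(z) = 2z - 1
Step 3: Q'(-1) = -3, P(-1) = 5
Step 4: Res = P(-1)/Q'(-1) = 5/(-3) = -5/3

-5/3


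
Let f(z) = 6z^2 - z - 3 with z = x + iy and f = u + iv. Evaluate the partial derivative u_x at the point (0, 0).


Step 1: f(z) = 6(x+iy)^2 - (x+iy) - 3
Step 2: u = 6(x^2 - y^2) - x - 3
Step 3: u_x = 12x - 1
Step 4: At (0, 0): u_x = 0 - 1 = -1

-1


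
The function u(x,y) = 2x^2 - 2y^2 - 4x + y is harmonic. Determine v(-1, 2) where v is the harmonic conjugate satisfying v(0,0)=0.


Step 1: v_x = -u_y = 4y - 1
Step 2: v_y = u_x = 4x - 4
Step 3: v = 4xy - x - 4y + C
Step 4: v(0,0) = 0 => C = 0
Step 5: v(-1, 2) = -15

-15


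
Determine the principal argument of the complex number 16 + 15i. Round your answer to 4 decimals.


Step 1: z = 16 + 15i
Step 2: arg(z) = atan2(15, 16)
Step 3: arg(z) = 0.7532

0.7532


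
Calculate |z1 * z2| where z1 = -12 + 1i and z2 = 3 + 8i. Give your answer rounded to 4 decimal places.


Step 1: |z1| = sqrt((-12)^2 + 1^2) = sqrt(145)
Step 2: |z2| = sqrt(3^2 + 8^2) = sqrt(73)
Step 3: |z1*z2| = |z1|*|z2| = sqrt(145) * sqrt(73) = sqrt(145 * 73) = sqrt(10585)
Step 4: = 102.8834

102.8834


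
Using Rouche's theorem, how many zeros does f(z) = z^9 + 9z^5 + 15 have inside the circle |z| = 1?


Step 1: On |z| = 1 the three terms have sizes |z^9| = 1^9 = 1, |9z^5| = 9*1^5 = 9, |15| = 15
Step 2: The dominant term is g(z) = 15; let h(z) = z^9 + 9z^5 so f = g + h
Step 3: On |z| = 1: |g| = 15 and |h| <= 1 + 9 = 10
Step 4: Since 15 > 10, |h| < |g| on |z| = 1, so by Rouche f has the same number of zeros as g inside |z| < 1
Step 5: g(z) = 15 is a nonzero constant with no zeros inside |z| < 1. Answer = 0

0


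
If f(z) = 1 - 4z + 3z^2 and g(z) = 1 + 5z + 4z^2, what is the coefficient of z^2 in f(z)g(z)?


Step 1: z^2 term in f*g comes from: (1)*(4z^2) + (-4z)*(5z) + (3z^2)*(1)
Step 2: = 4 - 20 + 3
Step 3: = -13

-13


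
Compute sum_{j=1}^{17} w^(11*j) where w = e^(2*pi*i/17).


Step 1: The sum sum_{j=1}^{n} w^(k*j) equals n if n | k, else 0.
Step 2: Here n = 17, k = 11
Step 3: Does n divide k? 17 | 11 -> False
Step 4: Sum = 0

0


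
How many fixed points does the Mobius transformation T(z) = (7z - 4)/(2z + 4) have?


Step 1: Fixed points satisfy T(z) = z
Step 2: 2z^2 - 3z + 4 = 0
Step 3: Discriminant = (-3)^2 - 4*2*4 = -23
Step 4: Number of fixed points = 2

2


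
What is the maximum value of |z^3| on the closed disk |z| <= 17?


Step 1: On |z| = 17, |f(z)| = |z|^3 = 17^3
Step 2: By maximum modulus principle, maximum is on boundary.
Step 3: Maximum = 4913 = 4913

4913


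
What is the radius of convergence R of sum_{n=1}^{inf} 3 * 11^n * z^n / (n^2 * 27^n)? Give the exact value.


Step 1: General term a_n = 3 * 11^n / (n^2 * 27^n)
Step 2: By the root test, |a_n|^(1/n) = 3^(1/n) * 11 / (n^(2/n) * 27) -> 11/27 as n -> infinity (since 3^(1/n) -> 1 and n^(2/n) -> 1)
Step 3: R = 1/lim|a_n|^(1/n) = 27/11

27/11


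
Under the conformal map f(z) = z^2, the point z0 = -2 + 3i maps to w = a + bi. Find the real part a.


Step 1: z0 = -2 + 3i
Step 2: z0^2 = (-2)^2 - 3^2 - 12i
Step 3: real part = 4 - 9 = -5

-5


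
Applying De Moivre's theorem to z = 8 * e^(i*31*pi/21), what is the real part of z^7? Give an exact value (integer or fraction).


Step 1: By De Moivre's theorem, z^7 = 8^7 * e^(i*7*31*pi/21) = 2097152 * (cos(31*pi/3) + i*sin(31*pi/3))
Step 2: |z|^7 = 8^7 = 2097152
Step 3: Reduce the angle mod 2*pi: 31*pi/3 - 10*pi = pi/3
Step 4: cos(pi/3) = 1/2
Step 5: Re(z^7) = 2097152 * 1/2 = 1048576

1048576


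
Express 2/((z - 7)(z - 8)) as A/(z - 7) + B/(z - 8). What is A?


Step 1: Multiply both sides by (z - 7) and set z = 7
Step 2: A = 2 / (7 - 8)
Step 3: A = 2 / (-1)
Step 4: A = -2

-2


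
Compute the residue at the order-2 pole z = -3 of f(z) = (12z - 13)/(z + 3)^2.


Step 1: Pole of order 2 at z = -3
Step 2: Res = lim d/dz [(z + 3)^2 * f(z)] as z -> -3
Step 3: (z + 3)^2 * f(z) = 12z - 13
Step 4: d/dz[12z - 13] = 12

12


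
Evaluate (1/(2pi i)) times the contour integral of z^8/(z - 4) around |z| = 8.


Step 1: f(z) = z^8, a = 4 is inside |z| = 8
Step 2: By Cauchy integral formula: (1/(2pi*i)) * integral = f(a)
Step 3: f(4) = 4^8 = 65536

65536


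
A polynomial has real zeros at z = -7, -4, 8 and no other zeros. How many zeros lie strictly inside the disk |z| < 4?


Step 1: Check each root:
  z = -7: |-7| = 7 >= 4
  z = -4: |-4| = 4 >= 4
  z = 8: |8| = 8 >= 4
Step 2: Count = 0

0


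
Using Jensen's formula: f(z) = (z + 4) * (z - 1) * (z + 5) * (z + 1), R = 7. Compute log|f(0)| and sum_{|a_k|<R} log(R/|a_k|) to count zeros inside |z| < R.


Jensen's formula: (1/2pi)*integral log|f(Re^it)|dt = log|f(0)| + sum_{|a_k|<R} log(R/|a_k|)
Step 1: f(0) = 4 * (-1) * 5 * 1 = -20
Step 2: log|f(0)| = log|-4| + log|1| + log|-5| + log|-1| = 2.9957
Step 3: Zeros inside |z| < 7: -4, 1, -5, -1
Step 4: Jensen sum = log(7/4) + log(7/1) + log(7/5) + log(7/1) = 4.7879
Step 5: n(R) = number of terms in the Jensen sum = count of zeros inside |z| < 7 = 4

4


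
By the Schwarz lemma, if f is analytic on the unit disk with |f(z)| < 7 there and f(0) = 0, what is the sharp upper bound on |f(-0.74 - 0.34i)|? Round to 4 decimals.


Step 1: g = f/7 maps D -> D with g(0) = 0, so by the Schwarz lemma |g(z)| <= |z|, i.e. |f(z)| <= 7|z|; this is sharp (f(z) = 7z).
Step 2: |z0|^2 = (-0.74)^2 + (-0.34)^2 = 0.6632
Step 3: |z0| = sqrt(0.6632) = 0.814371
Step 4: Best bound = 7 * |z0| = 7 * 0.814371 = 5.7006

5.7006


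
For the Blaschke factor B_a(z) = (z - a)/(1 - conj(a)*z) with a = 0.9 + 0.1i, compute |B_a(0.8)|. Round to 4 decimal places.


Step 1: Numerator z0 - a = 0.8 - (0.9 + 0.1i) = -0.1 - 0.1i
Step 2: Denominator 1 - conj(a)*z0 = 1 - (0.9 - 0.1i)*0.8 = 0.28 + 0.08i
Step 3: |z0 - a|^2 = (-0.1)^2 + (-0.1)^2 = 0.02; |1 - conj(a)*z0|^2 = 0.28^2 + 0.08^2 = 0.0848
Step 4: |B_a(0.8)| = sqrt(0.02 / 0.0848) = sqrt(0.235849)
Step 5: = 0.4856

0.4856


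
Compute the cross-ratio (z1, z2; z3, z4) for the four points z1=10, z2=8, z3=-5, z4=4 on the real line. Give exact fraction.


Step 1: (z1-z3)(z2-z4) = 15 * 4 = 60
Step 2: (z1-z4)(z2-z3) = 6 * 13 = 78
Step 3: Cross-ratio = 60/78 = 10/13

10/13


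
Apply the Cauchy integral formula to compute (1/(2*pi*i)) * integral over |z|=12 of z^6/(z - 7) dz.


Step 1: f(z) = z^6, a = 7 is inside |z| = 12
Step 2: By Cauchy integral formula: (1/(2pi*i)) * integral = f(a)
Step 3: f(7) = 7^6 = 117649

117649


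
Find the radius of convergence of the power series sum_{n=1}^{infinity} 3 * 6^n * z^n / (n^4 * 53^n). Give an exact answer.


Step 1: General term a_n = 3 * 6^n / (n^4 * 53^n)
Step 2: By the root test, |a_n|^(1/n) = 3^(1/n) * 6 / (n^(4/n) * 53) -> 6/53 as n -> infinity (since 3^(1/n) -> 1 and n^(4/n) -> 1)
Step 3: R = 1/lim|a_n|^(1/n) = 53/6

53/6


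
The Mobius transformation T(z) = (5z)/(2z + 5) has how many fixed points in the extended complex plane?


Step 1: Fixed points satisfy T(z) = z
Step 2: 2z^2 = 0
Step 3: Discriminant = 0^2 - 4*2*0 = 0
Step 4: Number of fixed points = 1

1


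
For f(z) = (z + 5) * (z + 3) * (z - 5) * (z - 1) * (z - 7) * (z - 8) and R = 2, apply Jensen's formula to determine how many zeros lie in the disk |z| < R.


Jensen's formula: (1/2pi)*integral log|f(Re^it)|dt = log|f(0)| + sum_{|a_k|<R} log(R/|a_k|)
Step 1: f(0) = 5 * 3 * (-5) * (-1) * (-7) * (-8) = 4200
Step 2: log|f(0)| = log|-5| + log|-3| + log|5| + log|1| + log|7| + log|8| = 8.3428
Step 3: Zeros inside |z| < 2: 1
Step 4: Jensen sum = log(2/1) = 0.6931
Step 5: n(R) = number of terms in the Jensen sum = count of zeros inside |z| < 2 = 1

1


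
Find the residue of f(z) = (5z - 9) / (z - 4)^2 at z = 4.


Step 1: Pole of order 2 at z = 4
Step 2: Res = lim d/dz [(z - 4)^2 * f(z)] as z -> 4
Step 3: (z - 4)^2 * f(z) = 5z - 9
Step 4: d/dz[5z - 9] = 5

5


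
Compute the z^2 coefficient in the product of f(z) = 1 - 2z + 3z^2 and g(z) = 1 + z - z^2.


Step 1: z^2 term in f*g comes from: (1)*(-z^2) + (-2z)*(z) + (3z^2)*(1)
Step 2: = -1 - 2 + 3
Step 3: = 0

0


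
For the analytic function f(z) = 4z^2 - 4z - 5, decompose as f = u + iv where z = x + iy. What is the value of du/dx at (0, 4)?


Step 1: f(z) = 4(x+iy)^2 - 4(x+iy) - 5
Step 2: u = 4(x^2 - y^2) - 4x - 5
Step 3: u_x = 8x - 4
Step 4: At (0, 4): u_x = 0 - 4 = -4

-4


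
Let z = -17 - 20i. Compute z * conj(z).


Step 1: conj(z) = -17 + 20i
Step 2: z * conj(z) = (-17)^2 + (-20)^2
Step 3: = 289 + 400 = 689

689


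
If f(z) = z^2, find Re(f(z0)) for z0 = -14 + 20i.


Step 1: z0 = -14 + 20i
Step 2: z0^2 = (-14)^2 - 20^2 - 560i
Step 3: real part = 196 - 400 = -204

-204


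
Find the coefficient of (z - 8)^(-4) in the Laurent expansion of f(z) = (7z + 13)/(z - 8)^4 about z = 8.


Step 1: Write the numerator in powers of (z - 8): 7z + 13 = 7(z - 8) + (7*8 + 13) = 7(z - 8) + 69
Step 2: Divide by (z - 8)^4: f(z) = 69(z - 8)^(-4) + 7(z - 8)^(-3)
Step 3: This finite sum is the Laurent series of f about z = 8.
Step 4: Coefficient of (z - 8)^(-4) = 7*8 + 13 = 69

69


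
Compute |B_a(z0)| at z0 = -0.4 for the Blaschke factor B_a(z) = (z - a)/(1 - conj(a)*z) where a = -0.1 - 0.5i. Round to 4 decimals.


Step 1: Numerator z0 - a = -0.4 - (-0.1 - 0.5i) = -0.3 + 0.5i
Step 2: Denominator 1 - conj(a)*z0 = 1 - (-0.1 + 0.5i)*(-0.4) = 0.96 + 0.2i
Step 3: |z0 - a|^2 = (-0.3)^2 + 0.5^2 = 0.34; |1 - conj(a)*z0|^2 = 0.96^2 + 0.2^2 = 0.9616
Step 4: |B_a(-0.4)| = sqrt(0.34 / 0.9616) = sqrt(0.353577)
Step 5: = 0.5946

0.5946


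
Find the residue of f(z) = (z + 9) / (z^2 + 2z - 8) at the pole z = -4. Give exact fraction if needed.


Step 1: Q(z) = z^2 + 2z - 8 = (z + 4)(z - 2)
Step 2: Q'(z) = 2z + 2
Step 3: Q'(-4) = -6, P(-4) = 5
Step 4: Res = P(-4)/Q'(-4) = 5/(-6) = -5/6

-5/6


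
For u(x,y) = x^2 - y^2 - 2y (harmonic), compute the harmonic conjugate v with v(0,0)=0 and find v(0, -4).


Step 1: v_x = -u_y = 2y + 2
Step 2: v_y = u_x = 2x + 0
Step 3: v = 2xy + 2x + C
Step 4: v(0,0) = 0 => C = 0
Step 5: v(0, -4) = 0

0


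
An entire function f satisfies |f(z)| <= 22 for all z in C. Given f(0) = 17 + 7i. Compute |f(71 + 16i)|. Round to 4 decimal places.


Step 1: By Liouville's theorem, a bounded entire function is constant.
Step 2: f(z) = f(0) = 17 + 7i for all z.
Step 3: |f(w)| = |17 + 7i| = sqrt(289 + 49)
Step 4: = 18.3848

18.3848


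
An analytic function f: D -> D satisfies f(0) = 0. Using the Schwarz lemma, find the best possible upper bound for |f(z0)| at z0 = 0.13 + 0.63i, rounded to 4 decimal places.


Step 1: Schwarz lemma: if f: D -> D is analytic with f(0) = 0, then |f(z)| <= |z| for all z in D, and this is sharp (f(z) = z).
Step 2: |z0|^2 = 0.13^2 + 0.63^2 = 0.4138
Step 3: |z0| = sqrt(0.4138) = 0.643273
Step 4: Best bound = |z0| = 0.6433

0.6433
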